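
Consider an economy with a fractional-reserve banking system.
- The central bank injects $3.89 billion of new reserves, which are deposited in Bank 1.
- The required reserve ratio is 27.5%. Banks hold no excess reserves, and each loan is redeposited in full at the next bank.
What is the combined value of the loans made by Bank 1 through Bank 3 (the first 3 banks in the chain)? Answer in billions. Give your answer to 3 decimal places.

$6.347 billion

Bank i lends (1 − rr)^i of the original deposit: Bank 1 lends 3.89·0.7250 ≈ 2.8203, Bank 2 lends 3.89·0.7250² ≈ 2.0447, and so on.
Summing a geometric series: total = 3.89·[0.7250·(1 − 0.7250^3) / (1 − 0.7250)] ≈ 6.3473 billion.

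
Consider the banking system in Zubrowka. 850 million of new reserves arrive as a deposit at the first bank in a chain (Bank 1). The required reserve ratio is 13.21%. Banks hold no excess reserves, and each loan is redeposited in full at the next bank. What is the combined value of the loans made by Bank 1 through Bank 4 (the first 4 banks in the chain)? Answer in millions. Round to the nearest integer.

Bank i lends (1 − rr)^i of the original deposit: Bank 1 lends 850·0.8679 = 737.7150, Bank 2 lends 850·0.8679² ≈ 640.2628, and so on.
Summing a geometric series: total = 850·[0.8679·(1 − 0.8679^4) / (1 − 0.8679)] ≈ 2415.9402 million.

2416 million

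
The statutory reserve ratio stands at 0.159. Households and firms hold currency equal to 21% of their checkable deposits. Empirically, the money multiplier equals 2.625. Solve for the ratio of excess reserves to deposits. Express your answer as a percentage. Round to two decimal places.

9.20%

Using m = 2.625. Since m = (1 + c)/(c + rr + e), the denominator satisfies c + rr + e = (1 + c)/m = (1 + 0.21) / 2.625 ≈ 0.460952.
With c = 0.21 and rr = 0.159, the ratio of excess reserves to deposits is 0.460952 − 0.21 − 0.159 = 0.091952.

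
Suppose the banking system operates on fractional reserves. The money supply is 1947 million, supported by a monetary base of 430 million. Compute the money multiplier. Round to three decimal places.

4.528

The money multiplier is m = M / MB = 1947 / 430 ≈ 4.52791.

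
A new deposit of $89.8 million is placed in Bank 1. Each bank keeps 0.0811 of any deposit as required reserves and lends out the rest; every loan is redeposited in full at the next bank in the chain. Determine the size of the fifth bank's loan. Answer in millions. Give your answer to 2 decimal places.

Each bank lends a fraction (1 − rr) = 0.9189 of the deposit it receives, so Bank 5 receives 89.8·0.9189^4 and lends 89.8·0.9189^5 ≈ 58.8325 million.

$58.83 million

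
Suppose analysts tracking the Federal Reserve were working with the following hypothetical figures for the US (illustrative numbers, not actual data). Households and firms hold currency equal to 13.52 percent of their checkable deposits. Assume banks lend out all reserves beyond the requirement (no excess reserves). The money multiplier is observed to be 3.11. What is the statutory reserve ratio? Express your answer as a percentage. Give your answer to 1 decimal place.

23.0%

Using m = 3.11. Since m = (1 + c)/(c + rr + e), the denominator satisfies c + rr + e = (1 + c)/m = (1 + 0.1352) / 3.11 ≈ 0.365016.
With c = 0.1352 and e = 0, the statutory reserve ratio is 0.365016 − 0.1352 − 0 = 0.229816.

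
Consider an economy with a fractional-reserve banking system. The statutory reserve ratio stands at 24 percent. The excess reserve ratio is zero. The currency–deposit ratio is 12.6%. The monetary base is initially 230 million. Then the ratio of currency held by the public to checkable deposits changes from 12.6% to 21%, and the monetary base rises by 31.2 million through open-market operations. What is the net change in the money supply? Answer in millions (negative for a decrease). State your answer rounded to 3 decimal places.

Before: m₁ = (1 + 0.126) / (0.24 + 0.126) ≈ 3.0765027, MB₁ = 230, so M₁ = 3.0765027 × 230 ≈ 707.5956 million.
After: m₂ = (1 + 0.21) / (0.24 + 0.21) ≈ 2.6888889, MB₂ = 230 + 31.2 = 261.2, so M₂ = 2.6888889 × 261.2 ≈ 702.3378 million.
ΔM = M₂ − M₁ = 702.3378 − 707.5956 = -5.2578 million.

-5.258 million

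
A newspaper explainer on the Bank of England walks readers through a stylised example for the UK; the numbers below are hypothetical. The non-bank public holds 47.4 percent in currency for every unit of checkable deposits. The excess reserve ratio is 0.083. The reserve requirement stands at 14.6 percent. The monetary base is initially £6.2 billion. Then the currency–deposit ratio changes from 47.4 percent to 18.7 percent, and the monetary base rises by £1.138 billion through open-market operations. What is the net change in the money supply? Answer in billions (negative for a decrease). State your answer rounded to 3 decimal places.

Before: m₁ = (1 + 0.474) / (0.146 + 0.083 + 0.474) ≈ 2.09673, MB₁ = 6.2, so M₁ = 2.09673 × 6.2 ≈ 12.9997 billion.
After: m₂ = (1 + 0.187) / (0.146 + 0.083 + 0.187) ≈ 2.85337, MB₂ = 6.2 + 1.138 = 7.338, so M₂ = 2.85337 × 7.338 ≈ 20.938 billion.
ΔM = M₂ − M₁ = 20.938 − 12.9997 = 7.9383 billion.

£7.938 billion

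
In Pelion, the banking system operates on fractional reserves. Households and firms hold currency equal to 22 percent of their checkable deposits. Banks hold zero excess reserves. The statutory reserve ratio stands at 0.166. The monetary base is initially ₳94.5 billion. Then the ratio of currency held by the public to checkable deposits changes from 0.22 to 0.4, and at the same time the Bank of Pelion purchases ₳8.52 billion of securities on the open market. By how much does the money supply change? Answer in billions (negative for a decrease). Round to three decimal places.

-43.859 billion

Before: m₁ = (1 + 0.22) / (0.166 + 0.22) ≈ 3.1606218, MB₁ = 94.5, so M₁ = 3.1606218 × 94.5 ≈ 298.6788 billion.
After: m₂ = (1 + 0.4) / (0.166 + 0.4) ≈ 2.4734982, MB₂ = 94.5 + 8.52 = 103.02, so M₂ = 2.4734982 × 103.02 ≈ 254.8198 billion.
ΔM = M₂ − M₁ = 254.8198 − 298.6788 = -43.859 billion.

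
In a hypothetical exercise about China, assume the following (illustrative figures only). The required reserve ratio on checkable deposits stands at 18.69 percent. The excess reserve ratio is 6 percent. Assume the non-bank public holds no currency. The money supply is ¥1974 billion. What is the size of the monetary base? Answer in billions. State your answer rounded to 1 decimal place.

¥487.4 billion

The money multiplier is m = 1 / (rr + e) = 1 / (0.1869 + 0.06) ≈ 4.050223.
MB = M / m = 1974 / 4.050223 ≈ 487.3806 billion.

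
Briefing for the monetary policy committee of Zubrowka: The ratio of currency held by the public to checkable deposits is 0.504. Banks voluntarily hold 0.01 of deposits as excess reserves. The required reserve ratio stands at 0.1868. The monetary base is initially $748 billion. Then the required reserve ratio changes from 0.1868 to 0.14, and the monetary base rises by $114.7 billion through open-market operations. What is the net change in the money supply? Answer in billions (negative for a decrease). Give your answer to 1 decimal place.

Before: m₁ = (1 + 0.504) / (0.1868 + 0.01 + 0.504) ≈ 2.14612, MB₁ = 748, so M₁ = 2.14612 × 748 ≈ 1605.2978 billion.
After: m₂ = (1 + 0.504) / (0.14 + 0.01 + 0.504) ≈ 2.29969, MB₂ = 748 + 114.7 = 862.7, so M₂ = 2.29969 × 862.7 ≈ 1983.9426 billion.
ΔM = M₂ − M₁ = 1983.9426 − 1605.2978 = 378.6448 billion.

$378.6 billion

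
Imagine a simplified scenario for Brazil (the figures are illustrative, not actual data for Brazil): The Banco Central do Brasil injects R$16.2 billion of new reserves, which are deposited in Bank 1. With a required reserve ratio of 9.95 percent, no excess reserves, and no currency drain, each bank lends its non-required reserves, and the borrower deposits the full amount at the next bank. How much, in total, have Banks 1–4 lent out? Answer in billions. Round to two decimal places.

Bank i lends (1 − rr)^i of the original deposit: Bank 1 lends 16.2·0.9005 = 14.5881, Bank 2 lends 16.2·0.9005² ≈ 13.1366, and so on.
Summing a geometric series: total = 16.2·[0.9005·(1 − 0.9005^4) / (1 − 0.9005)] ≈ 50.2066 billion.

R$50.21 billion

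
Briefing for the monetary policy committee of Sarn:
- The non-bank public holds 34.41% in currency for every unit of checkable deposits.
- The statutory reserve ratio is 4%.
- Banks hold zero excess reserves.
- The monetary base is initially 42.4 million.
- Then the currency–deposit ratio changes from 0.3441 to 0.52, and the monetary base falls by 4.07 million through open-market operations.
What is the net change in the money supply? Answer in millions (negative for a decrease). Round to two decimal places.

Before: m₁ = (1 + 0.3441) / (0.04 + 0.3441) ≈ 3.49935, MB₁ = 42.4, so M₁ = 3.49935 × 42.4 ≈ 148.3724 million.
After: m₂ = (1 + 0.52) / (0.04 + 0.52) ≈ 2.71429, MB₂ = 42.4 − 4.07 = 38.33, so M₂ = 2.71429 × 38.33 ≈ 104.0387 million.
ΔM = M₂ − M₁ = 104.0387 − 148.3724 = -44.3337 million.

-44.33 million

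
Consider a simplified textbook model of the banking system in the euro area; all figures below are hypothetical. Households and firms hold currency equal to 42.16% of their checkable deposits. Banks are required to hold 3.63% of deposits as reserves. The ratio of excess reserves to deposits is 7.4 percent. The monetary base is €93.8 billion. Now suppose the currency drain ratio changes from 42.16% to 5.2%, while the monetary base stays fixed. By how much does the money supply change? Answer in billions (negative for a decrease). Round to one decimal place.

€357.3 billion

Initially m₁ = (1 + 0.4216) / (0.0363 + 0.074 + 0.4216) ≈ 2.6727, so M₁ = 2.6727 × 93.8 ≈ 250.6993 billion.
After the change m₂ = (1 + 0.052) / (0.0363 + 0.074 + 0.052) ≈ 6.4818, so M₂ = 6.4818 × 93.8 ≈ 607.9928 billion.
ΔM = M₂ − M₁ = 607.9928 − 250.6993 = 357.2935 billion.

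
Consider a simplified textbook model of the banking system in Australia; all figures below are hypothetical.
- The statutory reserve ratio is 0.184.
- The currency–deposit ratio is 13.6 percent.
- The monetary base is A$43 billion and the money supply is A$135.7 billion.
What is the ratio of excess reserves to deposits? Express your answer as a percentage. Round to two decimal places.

4.00%

Using m = M/MB = 135.7/43 ≈ 3.155814. Since m = (1 + c)/(c + rr + e), the denominator satisfies c + rr + e = (1 + c)/m = (1 + 0.136) / 3.155814 ≈ 0.359971.
With c = 0.136 and rr = 0.184, the ratio of excess reserves to deposits is 0.359971 − 0.136 − 0.184 = 0.039971.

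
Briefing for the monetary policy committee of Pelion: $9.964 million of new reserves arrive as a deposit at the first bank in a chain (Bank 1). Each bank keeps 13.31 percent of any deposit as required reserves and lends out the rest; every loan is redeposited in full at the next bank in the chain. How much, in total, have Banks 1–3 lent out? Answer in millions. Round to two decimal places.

$22.62 million

Bank i lends (1 − rr)^i of the original deposit: Bank 1 lends 9.964·0.8669 ≈ 8.6378, Bank 2 lends 9.964·0.8669² ≈ 7.4881, and so on.
Summing a geometric series: total = 9.964·[0.8669·(1 − 0.8669^3) / (1 − 0.8669)] ≈ 22.6173 million.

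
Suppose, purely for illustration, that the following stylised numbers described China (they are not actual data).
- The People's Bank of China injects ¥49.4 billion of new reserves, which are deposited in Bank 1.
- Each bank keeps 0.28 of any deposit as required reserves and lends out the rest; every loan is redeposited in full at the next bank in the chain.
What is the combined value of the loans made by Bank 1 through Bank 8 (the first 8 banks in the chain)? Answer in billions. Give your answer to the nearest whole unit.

Bank i lends (1 − rr)^i of the original deposit: Bank 1 lends 49.4·0.7200 = 35.5680, Bank 2 lends 49.4·0.7200² ≈ 25.6090, and so on.
Summing a geometric series: total = 49.4·[0.7200·(1 − 0.7200^8) / (1 − 0.7200)] ≈ 117.8545 billion.

¥118 billion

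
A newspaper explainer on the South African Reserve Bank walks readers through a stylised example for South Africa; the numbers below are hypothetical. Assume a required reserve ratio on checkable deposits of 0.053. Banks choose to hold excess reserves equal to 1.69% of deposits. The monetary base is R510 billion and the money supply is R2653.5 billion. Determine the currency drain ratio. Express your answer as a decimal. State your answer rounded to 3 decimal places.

Using m = M/MB = 2653.5/510 ≈ 5.202941. From m = (1 + c)/(c + rr + e), rearranging gives 1 + c = m·(c + rr + e), so c·(1 − m) = m·(rr + e) − 1.
Hence c = [m·(rr + e) − 1]/(1 − m) = [5.202941 × (0.053 + 0.0169) − 1] / (1 − 5.202941) ≈ 0.151397.

0.151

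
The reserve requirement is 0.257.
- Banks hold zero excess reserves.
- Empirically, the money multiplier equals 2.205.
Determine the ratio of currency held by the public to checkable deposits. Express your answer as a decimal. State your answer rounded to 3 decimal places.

Using m = 2.205. From m = (1 + c)/(c + rr + e), rearranging gives 1 + c = m·(c + rr + e), so c·(1 − m) = m·(rr + e) − 1.
Hence c = [m·(rr + e) − 1]/(1 − m) = [2.205 × (0.257 + 0) − 1] / (1 − 2.205) ≈ 0.359598.

0.360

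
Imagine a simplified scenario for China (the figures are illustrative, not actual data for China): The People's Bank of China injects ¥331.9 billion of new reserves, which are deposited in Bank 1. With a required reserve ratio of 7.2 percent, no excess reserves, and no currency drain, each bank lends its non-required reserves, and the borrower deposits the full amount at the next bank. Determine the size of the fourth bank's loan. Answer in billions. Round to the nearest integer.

Each bank lends a fraction (1 − rr) = 0.9280 of the deposit it receives, so Bank 4 receives 331.9·0.9280^3 and lends 331.9·0.9280^4 ≈ 246.1496 billion.

¥246 billion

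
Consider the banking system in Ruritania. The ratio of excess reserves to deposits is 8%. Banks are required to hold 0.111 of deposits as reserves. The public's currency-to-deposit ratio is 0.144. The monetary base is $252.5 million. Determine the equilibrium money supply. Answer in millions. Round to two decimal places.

$862.27 million

The money multiplier is m = (1 + c) / (rr + e + c) = (1 + 0.144) / (0.111 + 0.08 + 0.144) ≈ 3.414925.
So M = m × MB = 3.414925 × 252.5 ≈ 862.2686 million.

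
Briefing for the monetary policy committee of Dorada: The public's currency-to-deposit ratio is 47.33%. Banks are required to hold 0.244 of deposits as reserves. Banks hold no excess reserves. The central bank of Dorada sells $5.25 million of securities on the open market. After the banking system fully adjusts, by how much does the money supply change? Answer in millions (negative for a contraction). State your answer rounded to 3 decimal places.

The money multiplier is m = (1 + c) / (rr + c) = (1 + 0.4733) / (0.244 + 0.4733) ≈ 2.05395.
The sale removes 5.25 million of base, so ΔM = m × ΔMB = 2.05395 × (−5.25) ≈ -10.7832 million.

-10.783 million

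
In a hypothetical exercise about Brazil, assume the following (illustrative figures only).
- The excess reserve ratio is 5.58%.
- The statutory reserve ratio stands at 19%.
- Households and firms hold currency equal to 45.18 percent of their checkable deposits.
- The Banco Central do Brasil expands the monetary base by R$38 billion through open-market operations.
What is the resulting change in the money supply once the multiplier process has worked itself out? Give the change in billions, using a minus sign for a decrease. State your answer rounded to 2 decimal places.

The money multiplier is m = (1 + c) / (rr + e + c) = (1 + 0.4518) / (0.19 + 0.0558 + 0.4518) ≈ 2.08114.
The purchase adds 38 billion of base, so ΔM = m × ΔMB = 2.08114 × (+38) ≈ 79.0833 billion.

R$79.08 billion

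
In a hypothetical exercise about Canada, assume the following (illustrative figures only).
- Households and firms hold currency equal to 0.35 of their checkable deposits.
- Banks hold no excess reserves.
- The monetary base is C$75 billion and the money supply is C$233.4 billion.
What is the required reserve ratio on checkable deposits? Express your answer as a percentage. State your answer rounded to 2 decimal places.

8.38%

Using m = M/MB = 233.4/75 = 3.112000. Since m = (1 + c)/(c + rr + e), the denominator satisfies c + rr + e = (1 + c)/m = (1 + 0.35) / 3.112000 ≈ 0.433805.
With c = 0.35 and e = 0, the required reserve ratio on checkable deposits is 0.433805 − 0.35 − 0 = 0.083805.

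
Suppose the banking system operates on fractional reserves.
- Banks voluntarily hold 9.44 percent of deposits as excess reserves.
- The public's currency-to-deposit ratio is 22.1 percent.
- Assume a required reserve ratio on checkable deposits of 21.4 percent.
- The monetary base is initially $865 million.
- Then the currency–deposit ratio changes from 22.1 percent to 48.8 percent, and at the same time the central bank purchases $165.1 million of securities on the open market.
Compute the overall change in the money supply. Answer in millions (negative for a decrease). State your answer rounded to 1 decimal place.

Before: m₁ = (1 + 0.221) / (0.214 + 0.0944 + 0.221) ≈ 2.306385, MB₁ = 865, so M₁ = 2.306385 × 865 ≈ 1995.023 million.
After: m₂ = (1 + 0.488) / (0.214 + 0.0944 + 0.488) ≈ 1.868408, MB₂ = 865 + 165.1 = 1030.1, so M₂ = 1.868408 × 1030.1 ≈ 1924.6471 million.
ΔM = M₂ − M₁ = 1924.6471 − 1995.023 = -70.3759 million.

-70.4 million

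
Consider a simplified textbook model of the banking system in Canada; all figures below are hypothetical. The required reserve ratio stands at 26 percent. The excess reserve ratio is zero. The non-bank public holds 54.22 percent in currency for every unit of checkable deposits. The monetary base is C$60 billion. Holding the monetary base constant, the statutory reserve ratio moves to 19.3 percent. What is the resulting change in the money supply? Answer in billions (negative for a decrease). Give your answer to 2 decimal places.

Initially m₁ = (1 + 0.5422) / (0.26 + 0.5422) ≈ 1.92246, so M₁ = 1.92246 × 60 = 115.3476 billion.
After the change m₂ = (1 + 0.5422) / (0.193 + 0.5422) ≈ 2.09766, so M₂ = 2.09766 × 60 = 125.8596 billion.
ΔM = M₂ − M₁ = 125.8596 − 115.3476 = 10.512 billion.

C$10.51 billion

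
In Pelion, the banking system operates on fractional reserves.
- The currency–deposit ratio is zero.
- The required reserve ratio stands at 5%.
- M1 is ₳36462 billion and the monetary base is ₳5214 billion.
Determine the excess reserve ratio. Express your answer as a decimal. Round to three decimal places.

Using m = M/MB = 36462/5214 ≈ 6.993096. Since m = (1 + c)/(c + rr + e), the denominator satisfies c + rr + e = (1 + c)/m = (1 + 0) / 6.993096 ≈ 0.142998.
With c = 0 and rr = 0.05, the excess reserve ratio is 0.142998 − 0 − 0.05 = 0.092998.

0.093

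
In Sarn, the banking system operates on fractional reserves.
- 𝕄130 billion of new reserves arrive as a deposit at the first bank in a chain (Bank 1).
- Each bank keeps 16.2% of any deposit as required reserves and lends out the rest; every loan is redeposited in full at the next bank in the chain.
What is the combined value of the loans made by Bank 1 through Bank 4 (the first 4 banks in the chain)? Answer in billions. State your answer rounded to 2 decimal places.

𝕄340.84 billion

Bank i lends (1 − rr)^i of the original deposit: Bank 1 lends 130·0.8380 = 108.9400, Bank 2 lends 130·0.8380² ≈ 91.2917, and so on.
Summing a geometric series: total = 130·[0.8380·(1 − 0.8380^4) / (1 − 0.8380)] ≈ 340.8432 billion.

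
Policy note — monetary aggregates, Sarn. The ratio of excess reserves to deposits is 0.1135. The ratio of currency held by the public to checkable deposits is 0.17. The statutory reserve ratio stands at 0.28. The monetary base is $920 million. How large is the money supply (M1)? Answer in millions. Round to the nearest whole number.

$1910 million

The money multiplier is m = (1 + c) / (rr + e + c) = (1 + 0.17) / (0.28 + 0.1135 + 0.17) ≈ 2.0763.
So M = m × MB = 2.0763 × 920 = 1910.196 million.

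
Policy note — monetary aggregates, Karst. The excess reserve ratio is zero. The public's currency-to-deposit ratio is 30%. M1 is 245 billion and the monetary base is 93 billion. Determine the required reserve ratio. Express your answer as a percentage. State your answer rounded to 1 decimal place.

Using m = M/MB = 245/93 ≈ 2.634409. Since m = (1 + c)/(c + rr + e), the denominator satisfies c + rr + e = (1 + c)/m = (1 + 0.3) / 2.634409 ≈ 0.493469.
With c = 0.3 and e = 0, the required reserve ratio is 0.493469 − 0.3 − 0 = 0.193469.

19.3%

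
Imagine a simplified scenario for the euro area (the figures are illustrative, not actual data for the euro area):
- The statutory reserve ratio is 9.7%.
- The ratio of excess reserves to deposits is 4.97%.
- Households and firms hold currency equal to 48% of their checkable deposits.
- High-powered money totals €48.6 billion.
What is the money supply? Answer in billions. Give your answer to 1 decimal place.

€114.8 billion

The money multiplier is m = (1 + c) / (rr + e + c) = (1 + 0.48) / (0.097 + 0.0497 + 0.48) ≈ 2.3616.
So M = m × MB = 2.3616 × 48.6 ≈ 114.7738 billion.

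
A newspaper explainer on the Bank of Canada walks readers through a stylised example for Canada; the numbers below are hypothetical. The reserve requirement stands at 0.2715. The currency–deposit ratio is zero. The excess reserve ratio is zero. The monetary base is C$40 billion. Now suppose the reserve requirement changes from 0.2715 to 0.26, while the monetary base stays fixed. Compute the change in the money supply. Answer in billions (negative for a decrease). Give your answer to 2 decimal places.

Initially m₁ = 1 / (0.2715) ≈ 3.68324, so M₁ = 3.68324 × 40 = 147.3296 billion.
After the change m₂ = 1 / (0.26) ≈ 3.84615, so M₂ = 3.84615 × 40 = 153.846 billion.
ΔM = M₂ − M₁ = 153.846 − 147.3296 = 6.5164 billion.

C$6.52 billion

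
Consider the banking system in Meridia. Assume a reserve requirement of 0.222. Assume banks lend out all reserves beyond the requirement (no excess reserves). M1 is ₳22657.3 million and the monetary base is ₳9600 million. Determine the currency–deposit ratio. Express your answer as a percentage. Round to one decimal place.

35.0%

Using m = M/MB = 22657.3/9600 ≈ 2.360135. From m = (1 + c)/(c + rr + e), rearranging gives 1 + c = m·(c + rr + e), so c·(1 − m) = m·(rr + e) − 1.
Hence c = [m·(rr + e) − 1]/(1 − m) = [2.360135 × (0.222 + 0) − 1] / (1 − 2.360135) ≈ 0.350002.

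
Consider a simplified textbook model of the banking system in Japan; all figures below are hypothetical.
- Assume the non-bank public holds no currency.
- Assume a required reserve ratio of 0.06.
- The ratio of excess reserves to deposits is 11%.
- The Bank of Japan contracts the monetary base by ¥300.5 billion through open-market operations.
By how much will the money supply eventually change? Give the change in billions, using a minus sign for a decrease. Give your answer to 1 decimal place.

The money multiplier is m = 1 / (rr + e) = 1 / (0.06 + 0.11) ≈ 5.88235.
The sale removes 300.5 billion of base, so ΔM = m × ΔMB = 5.88235 × (−300.5) ≈ -1767.6462 billion.

-1767.6 billion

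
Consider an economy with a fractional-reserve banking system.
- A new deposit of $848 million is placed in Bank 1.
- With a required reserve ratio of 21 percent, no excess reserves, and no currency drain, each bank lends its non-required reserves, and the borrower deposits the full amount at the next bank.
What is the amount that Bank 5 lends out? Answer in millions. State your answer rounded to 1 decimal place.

$260.9 million

Each bank lends a fraction (1 − rr) = 0.7900 of the deposit it receives, so Bank 5 receives 848·0.7900^4 and lends 848·0.7900^5 ≈ 260.9344 million.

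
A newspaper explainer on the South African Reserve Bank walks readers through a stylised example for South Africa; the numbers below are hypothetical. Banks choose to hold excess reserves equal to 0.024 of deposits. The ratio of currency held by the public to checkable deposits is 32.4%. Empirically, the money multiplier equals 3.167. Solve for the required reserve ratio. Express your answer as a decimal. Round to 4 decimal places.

Using m = 3.167. Since m = (1 + c)/(c + rr + e), the denominator satisfies c + rr + e = (1 + c)/m = (1 + 0.324) / 3.167 ≈ 0.418061.
With c = 0.324 and e = 0.024, the required reserve ratio is 0.418061 − 0.324 − 0.024 = 0.070061.

0.0701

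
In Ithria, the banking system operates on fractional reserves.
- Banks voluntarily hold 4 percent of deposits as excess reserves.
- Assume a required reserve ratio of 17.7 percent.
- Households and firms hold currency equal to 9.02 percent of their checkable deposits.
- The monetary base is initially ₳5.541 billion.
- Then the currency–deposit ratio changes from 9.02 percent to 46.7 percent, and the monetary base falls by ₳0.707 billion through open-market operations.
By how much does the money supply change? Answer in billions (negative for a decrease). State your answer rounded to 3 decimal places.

Before: m₁ = (1 + 0.0902) / (0.177 + 0.04 + 0.0902) ≈ 3.54883, MB₁ = 5.541, so M₁ = 3.54883 × 5.541 ≈ 19.6641 billion.
After: m₂ = (1 + 0.467) / (0.177 + 0.04 + 0.467) ≈ 2.14474, MB₂ = 5.541 − 0.707 = 4.834, so M₂ = 2.14474 × 4.834 ≈ 10.3677 billion.
ΔM = M₂ − M₁ = 10.3677 − 19.6641 = -9.2964 billion.

-9.296 billion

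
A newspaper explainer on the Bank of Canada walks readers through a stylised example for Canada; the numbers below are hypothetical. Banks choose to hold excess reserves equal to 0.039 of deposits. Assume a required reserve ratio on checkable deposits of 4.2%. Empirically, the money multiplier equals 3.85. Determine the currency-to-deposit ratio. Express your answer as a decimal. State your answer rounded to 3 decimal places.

Using m = 3.85. From m = (1 + c)/(c + rr + e), rearranging gives 1 + c = m·(c + rr + e), so c·(1 − m) = m·(rr + e) − 1.
Hence c = [m·(rr + e) − 1]/(1 − m) = [3.85 × (0.042 + 0.039) − 1] / (1 − 3.85) ≈ 0.241456.

0.241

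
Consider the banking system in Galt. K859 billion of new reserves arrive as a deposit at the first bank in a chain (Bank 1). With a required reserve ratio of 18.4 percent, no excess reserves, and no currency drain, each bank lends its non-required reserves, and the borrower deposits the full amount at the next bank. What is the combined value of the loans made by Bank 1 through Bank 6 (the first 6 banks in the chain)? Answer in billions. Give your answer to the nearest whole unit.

Bank i lends (1 − rr)^i of the original deposit: Bank 1 lends 859·0.8160 = 700.9440, Bank 2 lends 859·0.8160² ≈ 571.9703, and so on.
Summing a geometric series: total = 859·[0.8160·(1 − 0.8160^6) / (1 − 0.8160)] ≈ 2684.8566 billion.

K2685 billion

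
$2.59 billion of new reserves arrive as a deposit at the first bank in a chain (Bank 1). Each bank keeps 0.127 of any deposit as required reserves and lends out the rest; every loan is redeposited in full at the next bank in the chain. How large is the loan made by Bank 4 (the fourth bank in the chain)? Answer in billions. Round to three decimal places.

$1.504 billion

Each bank lends a fraction (1 − rr) = 0.8730 of the deposit it receives, so Bank 4 receives 2.59·0.8730^3 and lends 2.59·0.8730^4 ≈ 1.5044 billion.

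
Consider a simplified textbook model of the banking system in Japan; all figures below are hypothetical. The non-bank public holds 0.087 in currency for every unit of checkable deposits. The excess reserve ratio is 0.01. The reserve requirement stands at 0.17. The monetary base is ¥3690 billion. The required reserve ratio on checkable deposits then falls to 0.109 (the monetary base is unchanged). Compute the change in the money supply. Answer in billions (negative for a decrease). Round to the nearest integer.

¥4448 billion

Initially m₁ = (1 + 0.087) / (0.17 + 0.01 + 0.087) ≈ 4.07116, so M₁ = 4.07116 × 3690 = 15022.5804 billion.
After the change m₂ = (1 + 0.087) / (0.109 + 0.01 + 0.087) ≈ 5.27670, so M₂ = 5.27670 × 3690 = 19471.023 billion.
ΔM = M₂ − M₁ = 19471.023 − 15022.5804 = 4448.4426 billion.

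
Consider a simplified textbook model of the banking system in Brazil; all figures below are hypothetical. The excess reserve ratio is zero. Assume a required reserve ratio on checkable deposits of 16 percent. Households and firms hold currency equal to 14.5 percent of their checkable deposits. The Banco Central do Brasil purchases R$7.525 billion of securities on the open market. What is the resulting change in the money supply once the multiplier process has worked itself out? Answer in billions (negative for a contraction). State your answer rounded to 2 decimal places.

R$28.25 billion

The money multiplier is m = (1 + c) / (rr + c) = (1 + 0.145) / (0.16 + 0.145) ≈ 3.7541.
The purchase adds 7.525 billion of base, so ΔM = m × ΔMB = 3.7541 × (+7.525) ≈ 28.2496 billion.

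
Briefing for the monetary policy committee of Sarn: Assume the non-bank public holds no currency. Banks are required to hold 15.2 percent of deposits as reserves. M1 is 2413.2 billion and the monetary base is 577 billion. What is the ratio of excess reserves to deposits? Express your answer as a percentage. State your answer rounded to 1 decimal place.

Using m = M/MB = 2413.2/577 ≈ 4.182322. Since m = (1 + c)/(c + rr + e), the denominator satisfies c + rr + e = (1 + c)/m = (1 + 0) / 4.182322 ≈ 0.239102.
With c = 0 and rr = 0.152, the ratio of excess reserves to deposits is 0.239102 − 0 − 0.152 = 0.087102.

8.7%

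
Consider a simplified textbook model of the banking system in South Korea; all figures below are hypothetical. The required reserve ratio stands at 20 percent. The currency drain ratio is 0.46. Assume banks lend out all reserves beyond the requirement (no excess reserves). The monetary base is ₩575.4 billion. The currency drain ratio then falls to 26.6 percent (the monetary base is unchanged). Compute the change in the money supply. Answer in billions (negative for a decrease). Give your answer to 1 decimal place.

₩290.4 billion

Initially m₁ = (1 + 0.46) / (0.2 + 0.46) ≈ 2.21212, so M₁ = 2.21212 × 575.4 ≈ 1272.8538 billion.
After the change m₂ = (1 + 0.266) / (0.2 + 0.266) ≈ 2.71674, so M₂ = 2.71674 × 575.4 ≈ 1563.2122 billion.
ΔM = M₂ − M₁ = 1563.2122 − 1272.8538 = 290.3584 billion.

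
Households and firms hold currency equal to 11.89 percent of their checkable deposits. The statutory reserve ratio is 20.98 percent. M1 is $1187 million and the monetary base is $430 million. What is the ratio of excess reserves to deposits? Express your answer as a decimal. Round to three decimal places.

Using m = M/MB = 1187/430 ≈ 2.760465. Since m = (1 + c)/(c + rr + e), the denominator satisfies c + rr + e = (1 + c)/m = (1 + 0.1189) / 2.760465 ≈ 0.405330.
With c = 0.1189 and rr = 0.2098, the ratio of excess reserves to deposits is 0.405330 − 0.1189 − 0.2098 = 0.07663.

0.077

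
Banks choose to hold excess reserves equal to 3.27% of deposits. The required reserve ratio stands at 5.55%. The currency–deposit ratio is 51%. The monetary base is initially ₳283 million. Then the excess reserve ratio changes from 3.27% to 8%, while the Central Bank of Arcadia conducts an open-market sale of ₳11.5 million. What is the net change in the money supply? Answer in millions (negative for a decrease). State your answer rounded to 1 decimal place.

Before: m₁ = (1 + 0.51) / (0.0555 + 0.0327 + 0.51) ≈ 2.52424, MB₁ = 283, so M₁ = 2.52424 × 283 ≈ 714.3599 million.
After: m₂ = (1 + 0.51) / (0.0555 + 0.08 + 0.51) ≈ 2.33927, MB₂ = 283 − 11.5 = 271.5, so M₂ = 2.33927 × 271.5 ≈ 635.1118 million.
ΔM = M₂ − M₁ = 635.1118 − 714.3599 = -79.2481 million.

-79.2 million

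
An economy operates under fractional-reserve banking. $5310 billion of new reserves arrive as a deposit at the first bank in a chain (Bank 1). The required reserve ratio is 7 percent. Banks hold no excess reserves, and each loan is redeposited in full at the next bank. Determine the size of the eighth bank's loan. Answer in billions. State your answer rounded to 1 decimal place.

$2971.4 billion

Each bank lends a fraction (1 − rr) = 0.9300 of the deposit it receives, so Bank 8 receives 5310·0.9300^7 and lends 5310·0.9300^8 ≈ 2971.3794 billion.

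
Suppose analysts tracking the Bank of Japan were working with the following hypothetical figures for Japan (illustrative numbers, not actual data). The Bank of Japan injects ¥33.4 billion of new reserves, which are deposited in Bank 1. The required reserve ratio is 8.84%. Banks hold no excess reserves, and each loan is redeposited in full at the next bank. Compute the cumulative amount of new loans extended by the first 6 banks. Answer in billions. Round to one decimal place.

¥146.8 billion

Bank i lends (1 − rr)^i of the original deposit: Bank 1 lends 33.4·0.9116 ≈ 30.4474, Bank 2 lends 33.4·0.9116² ≈ 27.7559, and so on.
Summing a geometric series: total = 33.4·[0.9116·(1 − 0.9116^6) / (1 − 0.9116)] ≈ 146.7655 billion.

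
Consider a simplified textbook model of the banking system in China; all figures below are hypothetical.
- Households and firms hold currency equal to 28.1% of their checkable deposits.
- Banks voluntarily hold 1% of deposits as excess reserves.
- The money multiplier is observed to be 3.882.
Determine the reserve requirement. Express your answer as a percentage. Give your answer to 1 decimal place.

Using m = 3.882. Since m = (1 + c)/(c + rr + e), the denominator satisfies c + rr + e = (1 + c)/m = (1 + 0.281) / 3.882 ≈ 0.329985.
With c = 0.281 and e = 0.01, the reserve requirement is 0.329985 − 0.281 − 0.01 = 0.038985.

3.9%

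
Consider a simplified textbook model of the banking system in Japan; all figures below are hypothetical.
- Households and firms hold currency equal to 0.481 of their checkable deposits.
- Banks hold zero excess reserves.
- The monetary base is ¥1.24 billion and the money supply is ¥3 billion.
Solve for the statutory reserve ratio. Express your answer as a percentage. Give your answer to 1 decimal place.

13.1%

Using m = M/MB = 3/1.24 ≈ 2.419355. Since m = (1 + c)/(c + rr + e), the denominator satisfies c + rr + e = (1 + c)/m = (1 + 0.481) / 2.419355 ≈ 0.612147.
With c = 0.481 and e = 0, the statutory reserve ratio is 0.612147 − 0.481 − 0 = 0.131147.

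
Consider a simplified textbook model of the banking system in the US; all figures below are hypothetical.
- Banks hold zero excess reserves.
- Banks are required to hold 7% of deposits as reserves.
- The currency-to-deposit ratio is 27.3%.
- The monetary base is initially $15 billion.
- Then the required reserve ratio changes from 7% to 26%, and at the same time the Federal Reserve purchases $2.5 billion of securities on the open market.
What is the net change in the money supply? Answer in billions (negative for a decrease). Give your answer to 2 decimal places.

-13.87 billion

Before: m₁ = (1 + 0.273) / (0.07 + 0.273) ≈ 3.71137, MB₁ = 15, so M₁ = 3.71137 × 15 ≈ 55.6705 billion.
After: m₂ = (1 + 0.273) / (0.26 + 0.273) ≈ 2.38837, MB₂ = 15 + 2.5 = 17.5, so M₂ = 2.38837 × 17.5 ≈ 41.7965 billion.
ΔM = M₂ − M₁ = 41.7965 − 55.6705 = -13.874 billion.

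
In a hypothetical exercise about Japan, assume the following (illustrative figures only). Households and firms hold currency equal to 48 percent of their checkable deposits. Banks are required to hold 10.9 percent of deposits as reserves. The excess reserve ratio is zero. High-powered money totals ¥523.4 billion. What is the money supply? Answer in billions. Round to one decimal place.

The money multiplier is m = (1 + c) / (rr + c) = (1 + 0.48) / (0.109 + 0.48) ≈ 2.51273.
So M = m × MB = 2.51273 × 523.4 ≈ 1315.1629 billion.

¥1315.2 billion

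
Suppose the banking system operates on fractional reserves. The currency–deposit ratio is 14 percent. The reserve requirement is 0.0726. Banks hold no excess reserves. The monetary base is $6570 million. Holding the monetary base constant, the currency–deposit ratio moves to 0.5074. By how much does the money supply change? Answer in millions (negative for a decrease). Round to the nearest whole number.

Initially m₁ = (1 + 0.14) / (0.0726 + 0.14) ≈ 5.36218, so M₁ = 5.36218 × 6570 = 35229.5226 million.
After the change m₂ = (1 + 0.5074) / (0.0726 + 0.5074) ≈ 2.59897, so M₂ = 2.59897 × 6570 = 17075.2329 million.
ΔM = M₂ − M₁ = 17075.2329 − 35229.5226 = -18154.2897 million.

-18154 million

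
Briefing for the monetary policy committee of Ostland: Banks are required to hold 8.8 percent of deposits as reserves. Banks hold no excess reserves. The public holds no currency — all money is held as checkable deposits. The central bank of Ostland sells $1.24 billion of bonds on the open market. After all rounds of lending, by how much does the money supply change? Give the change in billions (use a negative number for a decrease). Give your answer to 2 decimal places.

The simple money multiplier is m = 1/rr = 1/0.088 ≈ 11.3636.
An open-market sale reduces the monetary base by 1.24 billion, so ΔM = m × ΔMB = 11.3636 × (−1.24) ≈ -14.0909 billion.

-14.09 billion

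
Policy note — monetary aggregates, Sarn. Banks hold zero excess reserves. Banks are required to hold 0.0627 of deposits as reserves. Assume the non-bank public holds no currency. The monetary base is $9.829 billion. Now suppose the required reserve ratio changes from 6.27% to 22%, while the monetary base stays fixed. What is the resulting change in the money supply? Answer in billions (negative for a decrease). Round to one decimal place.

-112.1 billion

Initially m₁ = 1 / (0.0627) ≈ 15.9490, so M₁ = 15.9490 × 9.829 ≈ 156.7627 billion.
After the change m₂ = 1 / (0.22) ≈ 4.5455, so M₂ = 4.5455 × 9.829 ≈ 44.6777 billion.
ΔM = M₂ − M₁ = 44.6777 − 156.7627 = -112.085 billion.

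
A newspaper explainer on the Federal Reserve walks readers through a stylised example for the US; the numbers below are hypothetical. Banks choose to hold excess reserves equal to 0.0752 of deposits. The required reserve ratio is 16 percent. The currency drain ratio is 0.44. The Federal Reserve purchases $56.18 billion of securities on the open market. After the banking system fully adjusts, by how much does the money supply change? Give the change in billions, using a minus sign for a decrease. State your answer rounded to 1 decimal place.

$119.8 billion

The money multiplier is m = (1 + c) / (rr + e + c) = (1 + 0.44) / (0.16 + 0.0752 + 0.44) ≈ 2.1327.
The purchase adds 56.18 billion of base, so ΔM = m × ΔMB = 2.1327 × (+56.18) ≈ 119.8151 billion.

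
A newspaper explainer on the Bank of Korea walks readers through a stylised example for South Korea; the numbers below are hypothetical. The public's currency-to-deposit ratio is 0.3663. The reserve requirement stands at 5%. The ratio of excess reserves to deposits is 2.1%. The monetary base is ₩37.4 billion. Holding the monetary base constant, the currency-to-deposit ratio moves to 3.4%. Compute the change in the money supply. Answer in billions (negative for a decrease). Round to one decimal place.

Initially m₁ = (1 + 0.3663) / (0.05 + 0.021 + 0.3663) ≈ 3.1244, so M₁ = 3.1244 × 37.4 ≈ 116.8526 billion.
After the change m₂ = (1 + 0.034) / (0.05 + 0.021 + 0.034) ≈ 9.8476, so M₂ = 9.8476 × 37.4 ≈ 368.3002 billion.
ΔM = M₂ − M₁ = 368.3002 − 116.8526 = 251.4476 billion.

₩251.4 billion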